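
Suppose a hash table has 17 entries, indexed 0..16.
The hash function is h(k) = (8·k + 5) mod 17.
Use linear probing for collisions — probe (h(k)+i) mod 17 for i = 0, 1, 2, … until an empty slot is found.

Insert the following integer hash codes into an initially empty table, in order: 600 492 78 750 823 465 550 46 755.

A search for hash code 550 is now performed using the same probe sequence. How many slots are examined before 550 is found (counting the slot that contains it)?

2

Insert 600: h=11, slot 11 empty => index 11.
Insert 492: h=14, slot 14 empty => index 14.
Insert 78: h=0, slot 0 empty => index 0.
Insert 750: h=4, slot 4 empty => index 4.
Insert 823: h=10, slot 10 empty => index 10.
Insert 465: h=2, slot 2 empty => index 2.
Insert 550: h=2, slot 2 occupied => index 3.
Insert 46: h=16, slot 16 empty => index 16.
Insert 755: h=10, slots 10,11 occupied => index 12.
Table: [78, -, 465, 550, 750, -, -, -, -, -, 823, 600, 755, -, 492, -, 46]
Lookup 550: h=2, probe 2,3 → found at 3.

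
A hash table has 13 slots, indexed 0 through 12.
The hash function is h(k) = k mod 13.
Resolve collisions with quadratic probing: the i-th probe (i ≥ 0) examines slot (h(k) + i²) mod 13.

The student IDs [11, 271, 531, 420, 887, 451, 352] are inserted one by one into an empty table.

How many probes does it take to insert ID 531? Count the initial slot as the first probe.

11 hashes to 11; slot 11 is free → place at 11.
271 hashes to 11; 11 taken → place at 12.
531 hashes to 11; 11,12 taken → place at 2.
420 hashes to 4; slot 4 is free → place at 4.
887 hashes to 3; slot 3 is free → place at 3.
451 hashes to 9; slot 9 is free → place at 9.
352 hashes to 1; slot 1 is free → place at 1.
Table: [-, 352, 531, 887, 420, -, -, -, -, 451, -, 11, 271]

3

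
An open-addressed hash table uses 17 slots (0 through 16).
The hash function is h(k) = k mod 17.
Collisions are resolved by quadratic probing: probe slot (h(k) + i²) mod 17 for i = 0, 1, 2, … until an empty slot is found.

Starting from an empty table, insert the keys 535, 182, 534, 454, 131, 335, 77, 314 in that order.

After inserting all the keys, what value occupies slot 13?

535: h=8 -> slot 8
182: h=12 -> slot 12
534: h=7 -> slot 7
454: h=12, probe 12,13 -> slot 13
131: h=12, probe 12,13,16 -> slot 16
335: h=12, probe 12,13,16,4 -> slot 4
77: h=9 -> slot 9
314: h=8, probe 8,9,12,0 -> slot 0
Table: [314, -, -, -, 335, -, -, 534, 535, 77, -, -, 182, 454, -, -, 131]

454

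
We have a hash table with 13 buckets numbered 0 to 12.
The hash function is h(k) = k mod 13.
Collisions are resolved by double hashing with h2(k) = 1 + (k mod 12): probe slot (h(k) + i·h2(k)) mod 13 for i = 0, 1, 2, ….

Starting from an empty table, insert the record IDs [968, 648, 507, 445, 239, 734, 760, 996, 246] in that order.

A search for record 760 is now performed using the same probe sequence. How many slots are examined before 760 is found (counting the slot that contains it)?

4

Insert 968: h=6, slot 6 empty => index 6.
Insert 648: h=11, slot 11 empty => index 11.
Insert 507: h=0, slot 0 empty => index 0.
Insert 445: h=3, slot 3 empty => index 3.
Insert 239: h=5, slot 5 empty => index 5.
Insert 734: h=6, h2=3, slot 6 occupied => index 9.
Insert 760: h=6, h2=5, slots 6,11,3 occupied => index 8.
Insert 996: h=8, h2=1, slots 8,9 occupied => index 10.
Insert 246: h=12, slot 12 empty => index 12.
Table: [507, ., ., 445, ., 239, 968, ., 760, 734, 996, 648, 246]
Lookup 760: h=6, h2=5, probe 6,11,3,8 → found at 8.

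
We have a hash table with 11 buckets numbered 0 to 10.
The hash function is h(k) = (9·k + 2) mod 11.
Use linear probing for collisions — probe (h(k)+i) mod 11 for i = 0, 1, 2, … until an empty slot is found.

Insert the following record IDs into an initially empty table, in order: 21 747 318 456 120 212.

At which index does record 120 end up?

21: h=4 → slot 4
747: h=4, probe 4,5 → slot 5
318: h=4, probe 4,5,6 → slot 6
456: h=3 → slot 3
120: h=4, probe 4,5,6,7 → slot 7
212: h=7, probe 7,8 → slot 8
Table: [∅, ∅, ∅, 456, 21, 747, 318, 120, 212, ∅, ∅]

7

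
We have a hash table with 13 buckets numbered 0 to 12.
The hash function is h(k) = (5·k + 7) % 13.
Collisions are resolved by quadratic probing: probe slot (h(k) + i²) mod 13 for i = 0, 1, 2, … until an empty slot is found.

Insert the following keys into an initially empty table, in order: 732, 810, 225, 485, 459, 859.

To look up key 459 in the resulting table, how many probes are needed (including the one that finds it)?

Insert 732: h=1, slot 1 empty -> index 1.
Insert 810: h=1, slot 1 occupied -> index 2.
Insert 225: h=1, slots 1,2 occupied -> index 5.
Insert 485: h=1, slots 1,2,5 occupied -> index 10.
Insert 459: h=1, slots 1,2,5,10 occupied -> index 4.
Insert 859: h=12, slot 12 empty -> index 12.
Table: [∅, 732, 810, ∅, 459, 225, ∅, ∅, ∅, ∅, 485, ∅, 859]
Lookup 459: h=1, probe 1,2,5,10,4 → found at 4.

5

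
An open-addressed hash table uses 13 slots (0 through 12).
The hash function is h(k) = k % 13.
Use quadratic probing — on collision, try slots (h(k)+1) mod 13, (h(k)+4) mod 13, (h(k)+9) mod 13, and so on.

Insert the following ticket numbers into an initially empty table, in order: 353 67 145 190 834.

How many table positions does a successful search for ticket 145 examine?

353 hashes to 2; slot 2 is free => place at 2.
67 hashes to 2; 2 taken => place at 3.
145 hashes to 2; 2,3 taken => place at 6.
190 hashes to 8; slot 8 is free => place at 8.
834 hashes to 2; 2,3,6 taken => place at 11.
Table: [—, —, 353, 67, —, —, 145, —, 190, —, —, 834, —]
Lookup 145: h=2, probe 2,3,6 → found at 6.

3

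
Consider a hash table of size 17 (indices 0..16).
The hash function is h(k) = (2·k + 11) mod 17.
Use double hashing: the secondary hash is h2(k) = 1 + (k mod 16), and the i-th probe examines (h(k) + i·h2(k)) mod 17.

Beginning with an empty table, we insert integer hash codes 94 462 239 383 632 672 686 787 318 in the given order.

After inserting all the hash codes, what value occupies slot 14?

672

94: h=12 → slot 12
462: h=0 → slot 0
239: h=13 → slot 13
383: h=12, h2=16, probe 12,11 → slot 11
632: h=0, h2=9, probe 0,9 → slot 9
672: h=12, h2=1, probe 12,13,14 → slot 14
686: h=6 → slot 6
787: h=4 → slot 4
318: h=1 → slot 1
Table: [462, 318, ., ., 787, ., 686, ., ., 632, ., 383, 94, 239, 672, ., .]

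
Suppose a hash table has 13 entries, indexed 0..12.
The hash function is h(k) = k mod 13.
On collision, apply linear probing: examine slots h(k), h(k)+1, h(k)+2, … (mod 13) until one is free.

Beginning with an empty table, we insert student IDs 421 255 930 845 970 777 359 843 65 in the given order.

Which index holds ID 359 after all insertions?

11

421 hashes to 5; slot 5 is free -> place at 5.
255 hashes to 8; slot 8 is free -> place at 8.
930 hashes to 7; slot 7 is free -> place at 7.
845 hashes to 0; slot 0 is free -> place at 0.
970 hashes to 8; 8 taken -> place at 9.
777 hashes to 10; slot 10 is free -> place at 10.
359 hashes to 8; 8,9,10 taken -> place at 11.
843 hashes to 11; 11 taken -> place at 12.
65 hashes to 0; 0 taken -> place at 1.
Table: [845, 65, ., ., ., 421, ., 930, 255, 970, 777, 359, 843]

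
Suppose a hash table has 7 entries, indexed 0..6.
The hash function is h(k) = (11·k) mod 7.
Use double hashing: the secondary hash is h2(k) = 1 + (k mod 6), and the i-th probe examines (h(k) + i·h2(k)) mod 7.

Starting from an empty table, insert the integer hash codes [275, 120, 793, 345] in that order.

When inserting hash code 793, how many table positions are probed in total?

Insert 275: h=1, slot 1 empty => index 1.
Insert 120: h=4, slot 4 empty => index 4.
Insert 793: h=1, h2=2, slot 1 occupied => index 3.
Insert 345: h=1, h2=4, slot 1 occupied => index 5.
Table: [_, 275, _, 793, 120, 345, _]

2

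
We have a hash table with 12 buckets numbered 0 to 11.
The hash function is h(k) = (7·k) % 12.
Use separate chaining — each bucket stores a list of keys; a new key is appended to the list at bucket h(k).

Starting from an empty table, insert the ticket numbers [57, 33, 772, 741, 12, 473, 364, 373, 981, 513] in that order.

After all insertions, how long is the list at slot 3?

57 → bucket 3
33 → bucket 3 (collision)
772 → bucket 4
741 → bucket 3 (collision)
12 → bucket 0
473 → bucket 11
364 → bucket 4 (collision)
373 → bucket 7
981 → bucket 3 (collision)
513 → bucket 3 (collision)
Final buckets:
0: 12
1: -
2: -
3: 57 -> 33 -> 741 -> 981 -> 513
4: 772 -> 364
5: -
6: -
7: 373
8: -
9: -
10: -
11: 473

5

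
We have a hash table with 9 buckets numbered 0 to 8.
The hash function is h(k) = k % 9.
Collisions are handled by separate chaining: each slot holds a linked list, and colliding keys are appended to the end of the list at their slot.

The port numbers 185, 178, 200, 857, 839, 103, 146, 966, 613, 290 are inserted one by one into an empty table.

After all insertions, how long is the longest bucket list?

5

185 → bucket 5
178 → bucket 7
200 → bucket 2
857 → bucket 2 (collision)
839 → bucket 2 (collision)
103 → bucket 4
146 → bucket 2 (collision)
966 → bucket 3
613 → bucket 1
290 → bucket 2 (collision)
Final buckets:
0: .
1: 613
2: 200 -> 857 -> 839 -> 146 -> 290
3: 966
4: 103
5: 185
6: .
7: 178
8: .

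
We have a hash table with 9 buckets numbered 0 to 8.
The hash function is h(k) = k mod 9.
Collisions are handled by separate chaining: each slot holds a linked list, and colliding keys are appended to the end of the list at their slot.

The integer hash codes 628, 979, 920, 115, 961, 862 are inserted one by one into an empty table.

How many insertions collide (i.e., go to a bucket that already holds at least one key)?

4

628 -> bucket 7
979 -> bucket 7 (collision)
920 -> bucket 2
115 -> bucket 7 (collision)
961 -> bucket 7 (collision)
862 -> bucket 7 (collision)
Final buckets:
0: .
1: .
2: 920
3: .
4: .
5: .
6: .
7: 628 -> 979 -> 115 -> 961 -> 862
8: .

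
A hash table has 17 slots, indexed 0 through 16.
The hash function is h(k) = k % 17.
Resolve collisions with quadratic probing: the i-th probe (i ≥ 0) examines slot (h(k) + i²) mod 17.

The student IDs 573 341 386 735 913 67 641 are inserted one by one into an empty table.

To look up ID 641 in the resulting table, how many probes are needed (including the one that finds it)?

5

573 hashes to 12; slot 12 is free -> place at 12.
341 hashes to 1; slot 1 is free -> place at 1.
386 hashes to 12; 12 taken -> place at 13.
735 hashes to 4; slot 4 is free -> place at 4.
913 hashes to 12; 12,13 taken -> place at 16.
67 hashes to 16; 16 taken -> place at 0.
641 hashes to 12; 12,13,16,4 taken -> place at 11.
Table: [67, 341, ∅, ∅, 735, ∅, ∅, ∅, ∅, ∅, ∅, 641, 573, 386, ∅, ∅, 913]
Lookup 641: h=12, probe 12,13,16,4,11 → found at 11.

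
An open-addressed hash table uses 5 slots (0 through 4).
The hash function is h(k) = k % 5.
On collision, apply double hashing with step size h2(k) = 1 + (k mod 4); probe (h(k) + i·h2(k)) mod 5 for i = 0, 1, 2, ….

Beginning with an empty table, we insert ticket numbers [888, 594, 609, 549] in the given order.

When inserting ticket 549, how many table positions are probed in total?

4

Insert 888: h=3, slot 3 empty → index 3.
Insert 594: h=4, slot 4 empty → index 4.
Insert 609: h=4, h2=2, slot 4 occupied → index 1.
Insert 549: h=4, h2=2, slots 4,1,3 occupied → index 0.
Table: [549, 609, —, 888, 594]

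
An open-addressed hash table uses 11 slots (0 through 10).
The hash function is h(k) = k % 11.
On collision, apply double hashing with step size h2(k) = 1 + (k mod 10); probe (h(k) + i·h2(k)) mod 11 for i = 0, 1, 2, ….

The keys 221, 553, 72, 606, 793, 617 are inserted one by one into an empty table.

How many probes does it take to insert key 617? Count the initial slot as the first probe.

221: h=1 => slot 1
553: h=3 => slot 3
72: h=6 => slot 6
606: h=1, h2=7, probe 1,8 => slot 8
793: h=1, h2=4, probe 1,5 => slot 5
617: h=1, h2=8, probe 1,9 => slot 9
Table: [_, 221, _, 553, _, 793, 72, _, 606, 617, _]

2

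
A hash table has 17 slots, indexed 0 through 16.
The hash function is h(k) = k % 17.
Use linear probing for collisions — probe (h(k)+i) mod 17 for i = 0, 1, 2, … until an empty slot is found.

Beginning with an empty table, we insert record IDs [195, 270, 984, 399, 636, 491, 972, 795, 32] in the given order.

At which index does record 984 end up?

16

Insert 195: h=8, slot 8 empty -> index 8.
Insert 270: h=15, slot 15 empty -> index 15.
Insert 984: h=15, slot 15 occupied -> index 16.
Insert 399: h=8, slot 8 occupied -> index 9.
Insert 636: h=7, slot 7 empty -> index 7.
Insert 491: h=15, slots 15,16 occupied -> index 0.
Insert 972: h=3, slot 3 empty -> index 3.
Insert 795: h=13, slot 13 empty -> index 13.
Insert 32: h=15, slots 15,16,0 occupied -> index 1.
Table: [491, 32, _, 972, _, _, _, 636, 195, 399, _, _, _, 795, _, 270, 984]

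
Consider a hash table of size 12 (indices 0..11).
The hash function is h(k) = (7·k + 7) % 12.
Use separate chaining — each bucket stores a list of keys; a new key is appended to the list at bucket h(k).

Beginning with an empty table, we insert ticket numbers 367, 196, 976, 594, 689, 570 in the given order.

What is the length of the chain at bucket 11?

2

367 -> bucket 8
196 -> bucket 11
976 -> bucket 11 (collision)
594 -> bucket 1
689 -> bucket 6
570 -> bucket 1 (collision)
Final buckets:
0: -
1: 594 -> 570
2: -
3: -
4: -
5: -
6: 689
7: -
8: 367
9: -
10: -
11: 196 -> 976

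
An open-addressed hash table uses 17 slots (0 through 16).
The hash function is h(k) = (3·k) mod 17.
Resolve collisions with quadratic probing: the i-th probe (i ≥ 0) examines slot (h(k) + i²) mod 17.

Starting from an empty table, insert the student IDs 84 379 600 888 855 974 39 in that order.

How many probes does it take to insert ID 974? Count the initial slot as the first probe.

4

84: h=14 => slot 14
379: h=15 => slot 15
600: h=15, probe 15,16 => slot 16
888: h=12 => slot 12
855: h=15, probe 15,16,2 => slot 2
974: h=15, probe 15,16,2,7 => slot 7
39: h=15, probe 15,16,2,7,14,6 => slot 6
Table: [-, -, 855, -, -, -, 39, 974, -, -, -, -, 888, -, 84, 379, 600]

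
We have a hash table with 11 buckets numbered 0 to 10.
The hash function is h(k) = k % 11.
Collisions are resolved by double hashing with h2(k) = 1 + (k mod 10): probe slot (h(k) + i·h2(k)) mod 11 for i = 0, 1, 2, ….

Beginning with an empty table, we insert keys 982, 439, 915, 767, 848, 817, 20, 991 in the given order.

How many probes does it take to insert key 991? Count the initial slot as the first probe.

982: h=3 => slot 3
439: h=10 => slot 10
915: h=2 => slot 2
767: h=8 => slot 8
848: h=1 => slot 1
817: h=3, h2=8, probe 3,0 => slot 0
20: h=9 => slot 9
991: h=1, h2=2, probe 1,3,5 => slot 5
Table: [817, 848, 915, 982, ., 991, ., ., 767, 20, 439]

3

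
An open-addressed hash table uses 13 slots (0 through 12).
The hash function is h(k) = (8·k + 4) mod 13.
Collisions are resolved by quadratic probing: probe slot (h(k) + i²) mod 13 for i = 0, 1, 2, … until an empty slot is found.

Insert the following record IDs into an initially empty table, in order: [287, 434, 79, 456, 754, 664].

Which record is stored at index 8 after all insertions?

664

287 hashes to 12; slot 12 is free -> place at 12.
434 hashes to 5; slot 5 is free -> place at 5.
79 hashes to 12; 12 taken -> place at 0.
456 hashes to 12; 12,0 taken -> place at 3.
754 hashes to 4; slot 4 is free -> place at 4.
664 hashes to 12; 12,0,3 taken -> place at 8.
Table: [79, —, —, 456, 754, 434, —, —, 664, —, —, —, 287]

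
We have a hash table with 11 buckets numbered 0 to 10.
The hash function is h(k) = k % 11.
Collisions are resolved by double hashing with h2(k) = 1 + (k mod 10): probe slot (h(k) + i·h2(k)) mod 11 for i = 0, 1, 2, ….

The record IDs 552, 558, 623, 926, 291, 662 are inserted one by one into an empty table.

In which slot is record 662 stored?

0

552: h=2 -> slot 2
558: h=8 -> slot 8
623: h=7 -> slot 7
926: h=2, h2=7, probe 2,9 -> slot 9
291: h=5 -> slot 5
662: h=2, h2=3, probe 2,5,8,0 -> slot 0
Table: [662, ., 552, ., ., 291, ., 623, 558, 926, .]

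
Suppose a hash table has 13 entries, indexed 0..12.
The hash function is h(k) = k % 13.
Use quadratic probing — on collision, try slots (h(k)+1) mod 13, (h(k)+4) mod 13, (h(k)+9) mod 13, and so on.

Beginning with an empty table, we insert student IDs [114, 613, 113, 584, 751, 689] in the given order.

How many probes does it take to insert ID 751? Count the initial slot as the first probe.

Insert 114: h=10, slot 10 empty -> index 10.
Insert 613: h=2, slot 2 empty -> index 2.
Insert 113: h=9, slot 9 empty -> index 9.
Insert 584: h=12, slot 12 empty -> index 12.
Insert 751: h=10, slot 10 occupied -> index 11.
Insert 689: h=0, slot 0 empty -> index 0.
Table: [689, —, 613, —, —, —, —, —, —, 113, 114, 751, 584]

2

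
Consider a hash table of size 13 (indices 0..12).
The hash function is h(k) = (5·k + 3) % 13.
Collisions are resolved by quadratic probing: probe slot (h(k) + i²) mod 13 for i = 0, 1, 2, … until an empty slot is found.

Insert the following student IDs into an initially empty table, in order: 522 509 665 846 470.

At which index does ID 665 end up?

522: h=0 -> slot 0
509: h=0, probe 0,1 -> slot 1
665: h=0, probe 0,1,4 -> slot 4
846: h=8 -> slot 8
470: h=0, probe 0,1,4,9 -> slot 9
Table: [522, 509, —, —, 665, —, —, —, 846, 470, —, —, —]

4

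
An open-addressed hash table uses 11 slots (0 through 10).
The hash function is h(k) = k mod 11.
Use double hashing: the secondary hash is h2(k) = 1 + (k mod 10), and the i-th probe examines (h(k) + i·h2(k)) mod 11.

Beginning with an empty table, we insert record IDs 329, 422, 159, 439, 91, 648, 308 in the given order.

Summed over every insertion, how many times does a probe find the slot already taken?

329: h=10 → slot 10
422: h=4 → slot 4
159: h=5 → slot 5
439: h=10, h2=10, probe 10,9 → slot 9
91: h=3 → slot 3
648: h=10, h2=9, probe 10,8 → slot 8
308: h=0 → slot 0
Table: [308, -, -, 91, 422, 159, -, -, 648, 439, 329]

2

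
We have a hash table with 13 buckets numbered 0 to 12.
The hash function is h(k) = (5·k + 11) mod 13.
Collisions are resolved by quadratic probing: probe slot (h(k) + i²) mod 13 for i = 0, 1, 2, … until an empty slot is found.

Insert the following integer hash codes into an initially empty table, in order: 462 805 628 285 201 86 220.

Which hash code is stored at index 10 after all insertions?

285

462 hashes to 7; slot 7 is free → place at 7.
805 hashes to 6; slot 6 is free → place at 6.
628 hashes to 5; slot 5 is free → place at 5.
285 hashes to 6; 6,7 taken → place at 10.
201 hashes to 2; slot 2 is free → place at 2.
86 hashes to 12; slot 12 is free → place at 12.
220 hashes to 6; 6,7,10,2 taken → place at 9.
Table: [—, —, 201, —, —, 628, 805, 462, —, 220, 285, —, 86]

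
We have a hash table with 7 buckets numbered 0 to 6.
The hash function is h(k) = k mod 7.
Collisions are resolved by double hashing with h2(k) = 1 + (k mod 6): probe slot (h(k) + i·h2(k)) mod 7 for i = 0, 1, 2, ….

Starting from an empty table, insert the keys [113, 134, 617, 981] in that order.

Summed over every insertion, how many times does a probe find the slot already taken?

Insert 113: h=1, slot 1 empty => index 1.
Insert 134: h=1, h2=3, slot 1 occupied => index 4.
Insert 617: h=1, h2=6, slot 1 occupied => index 0.
Insert 981: h=1, h2=4, slot 1 occupied => index 5.
Table: [617, 113, ∅, ∅, 134, 981, ∅]

3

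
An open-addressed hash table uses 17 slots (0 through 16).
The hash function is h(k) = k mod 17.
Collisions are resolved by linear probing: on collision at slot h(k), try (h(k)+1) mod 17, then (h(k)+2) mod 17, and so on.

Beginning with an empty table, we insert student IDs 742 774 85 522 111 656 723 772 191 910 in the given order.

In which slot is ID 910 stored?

742: h=11 => slot 11
774: h=9 => slot 9
85: h=0 => slot 0
522: h=12 => slot 12
111: h=9, probe 9,10 => slot 10
656: h=10, probe 10,11,12,13 => slot 13
723: h=9, probe 9,10,11,12,13,14 => slot 14
772: h=7 => slot 7
191: h=4 => slot 4
910: h=9, probe 9,10,11,12,13,14,15 => slot 15
Table: [85, _, _, _, 191, _, _, 772, _, 774, 111, 742, 522, 656, 723, 910, _]

15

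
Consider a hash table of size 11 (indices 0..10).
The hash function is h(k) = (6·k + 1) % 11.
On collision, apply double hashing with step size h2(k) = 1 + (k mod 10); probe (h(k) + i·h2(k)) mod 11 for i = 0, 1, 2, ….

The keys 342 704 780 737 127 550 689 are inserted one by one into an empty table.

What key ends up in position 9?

737

342 hashes to 7; slot 7 is free -> place at 7.
704 hashes to 1; slot 1 is free -> place at 1.
780 hashes to 6; slot 6 is free -> place at 6.
737 hashes to 1, h2=8; 1 taken -> place at 9.
127 hashes to 4; slot 4 is free -> place at 4.
550 hashes to 1, h2=1; 1 taken -> place at 2.
689 hashes to 10; slot 10 is free -> place at 10.
Table: [_, 704, 550, _, 127, _, 780, 342, _, 737, 689]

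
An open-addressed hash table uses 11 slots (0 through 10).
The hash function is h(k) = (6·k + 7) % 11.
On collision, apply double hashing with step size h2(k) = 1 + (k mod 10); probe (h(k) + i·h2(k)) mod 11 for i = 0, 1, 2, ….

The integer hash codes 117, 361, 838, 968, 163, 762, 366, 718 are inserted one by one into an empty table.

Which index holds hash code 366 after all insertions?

Insert 117: h=5, slot 5 empty → index 5.
Insert 361: h=6, slot 6 empty → index 6.
Insert 838: h=8, slot 8 empty → index 8.
Insert 968: h=7, slot 7 empty → index 7.
Insert 163: h=6, h2=4, slot 6 occupied → index 10.
Insert 762: h=3, slot 3 empty → index 3.
Insert 366: h=3, h2=7, slots 3,10,6 occupied → index 2.
Insert 718: h=3, h2=9, slot 3 occupied → index 1.
Table: [-, 718, 366, 762, -, 117, 361, 968, 838, -, 163]

2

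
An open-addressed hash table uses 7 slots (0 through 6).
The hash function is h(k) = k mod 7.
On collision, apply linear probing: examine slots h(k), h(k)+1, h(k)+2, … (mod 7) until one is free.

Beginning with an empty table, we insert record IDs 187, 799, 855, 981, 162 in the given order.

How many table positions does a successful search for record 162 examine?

4

Insert 187: h=5, slot 5 empty => index 5.
Insert 799: h=1, slot 1 empty => index 1.
Insert 855: h=1, slot 1 occupied => index 2.
Insert 981: h=1, slots 1,2 occupied => index 3.
Insert 162: h=1, slots 1,2,3 occupied => index 4.
Table: [-, 799, 855, 981, 162, 187, -]
Lookup 162: h=1, probe 1,2,3,4 → found at 4.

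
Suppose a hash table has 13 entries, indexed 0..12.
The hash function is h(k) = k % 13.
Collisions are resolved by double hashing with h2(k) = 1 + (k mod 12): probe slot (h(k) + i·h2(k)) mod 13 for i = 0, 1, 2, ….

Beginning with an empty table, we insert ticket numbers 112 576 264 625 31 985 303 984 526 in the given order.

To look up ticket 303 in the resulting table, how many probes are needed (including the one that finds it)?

3

112 hashes to 8; slot 8 is free => place at 8.
576 hashes to 4; slot 4 is free => place at 4.
264 hashes to 4, h2=1; 4 taken => place at 5.
625 hashes to 1; slot 1 is free => place at 1.
31 hashes to 5, h2=8; 5 taken => place at 0.
985 hashes to 10; slot 10 is free => place at 10.
303 hashes to 4, h2=4; 4,8 taken => place at 12.
984 hashes to 9; slot 9 is free => place at 9.
526 hashes to 6; slot 6 is free => place at 6.
Table: [31, 625, _, _, 576, 264, 526, _, 112, 984, 985, _, 303]
Lookup 303: h=4, h2=4, probe 4,8,12 → found at 12.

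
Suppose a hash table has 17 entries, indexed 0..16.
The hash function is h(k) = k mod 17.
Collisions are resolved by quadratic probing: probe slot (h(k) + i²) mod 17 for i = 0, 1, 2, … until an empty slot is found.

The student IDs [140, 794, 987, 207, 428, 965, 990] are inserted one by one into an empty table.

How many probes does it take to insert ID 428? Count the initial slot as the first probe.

140 hashes to 4; slot 4 is free → place at 4.
794 hashes to 12; slot 12 is free → place at 12.
987 hashes to 1; slot 1 is free → place at 1.
207 hashes to 3; slot 3 is free → place at 3.
428 hashes to 3; 3,4 taken → place at 7.
965 hashes to 13; slot 13 is free → place at 13.
990 hashes to 4; 4 taken → place at 5.
Table: [∅, 987, ∅, 207, 140, 990, ∅, 428, ∅, ∅, ∅, ∅, 794, 965, ∅, ∅, ∅]

3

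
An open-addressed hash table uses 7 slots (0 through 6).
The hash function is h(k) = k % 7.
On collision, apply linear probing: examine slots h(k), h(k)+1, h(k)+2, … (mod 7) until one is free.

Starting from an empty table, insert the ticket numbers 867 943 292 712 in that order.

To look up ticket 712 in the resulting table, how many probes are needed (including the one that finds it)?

4

867: h=6 → slot 6
943: h=5 → slot 5
292: h=5, probe 5,6,0 → slot 0
712: h=5, probe 5,6,0,1 → slot 1
Table: [292, 712, ., ., ., 943, 867]
Lookup 712: h=5, probe 5,6,0,1 → found at 1.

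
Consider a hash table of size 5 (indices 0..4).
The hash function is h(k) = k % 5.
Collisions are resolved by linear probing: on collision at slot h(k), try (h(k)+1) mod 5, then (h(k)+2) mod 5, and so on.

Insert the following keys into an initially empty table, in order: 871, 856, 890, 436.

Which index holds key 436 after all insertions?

3

871 hashes to 1; slot 1 is free → place at 1.
856 hashes to 1; 1 taken → place at 2.
890 hashes to 0; slot 0 is free → place at 0.
436 hashes to 1; 1,2 taken → place at 3.
Table: [890, 871, 856, 436, _]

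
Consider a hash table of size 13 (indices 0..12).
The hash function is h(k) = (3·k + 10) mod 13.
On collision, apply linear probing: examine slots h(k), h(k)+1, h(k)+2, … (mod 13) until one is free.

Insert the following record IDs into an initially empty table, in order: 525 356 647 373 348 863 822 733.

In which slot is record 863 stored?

525 hashes to 12; slot 12 is free -> place at 12.
356 hashes to 12; 12 taken -> place at 0.
647 hashes to 1; slot 1 is free -> place at 1.
373 hashes to 11; slot 11 is free -> place at 11.
348 hashes to 1; 1 taken -> place at 2.
863 hashes to 12; 12,0,1,2 taken -> place at 3.
822 hashes to 6; slot 6 is free -> place at 6.
733 hashes to 12; 12,0,1,2,3 taken -> place at 4.
Table: [356, 647, 348, 863, 733, ∅, 822, ∅, ∅, ∅, ∅, 373, 525]

3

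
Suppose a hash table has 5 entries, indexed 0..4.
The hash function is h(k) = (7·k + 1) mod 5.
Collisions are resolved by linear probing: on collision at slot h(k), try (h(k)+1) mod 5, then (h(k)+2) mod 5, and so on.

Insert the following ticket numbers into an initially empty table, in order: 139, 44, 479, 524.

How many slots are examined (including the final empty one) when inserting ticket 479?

139: h=4 => slot 4
44: h=4, probe 4,0 => slot 0
479: h=4, probe 4,0,1 => slot 1
524: h=4, probe 4,0,1,2 => slot 2
Table: [44, 479, 524, ∅, 139]

3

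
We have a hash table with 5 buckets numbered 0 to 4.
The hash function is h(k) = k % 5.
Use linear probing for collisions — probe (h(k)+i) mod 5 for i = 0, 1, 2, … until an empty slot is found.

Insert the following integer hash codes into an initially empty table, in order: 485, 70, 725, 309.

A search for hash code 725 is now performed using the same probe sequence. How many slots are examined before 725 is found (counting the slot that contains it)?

3

485 hashes to 0; slot 0 is free → place at 0.
70 hashes to 0; 0 taken → place at 1.
725 hashes to 0; 0,1 taken → place at 2.
309 hashes to 4; slot 4 is free → place at 4.
Table: [485, 70, 725, ., 309]
Lookup 725: h=0, probe 0,1,2 → found at 2.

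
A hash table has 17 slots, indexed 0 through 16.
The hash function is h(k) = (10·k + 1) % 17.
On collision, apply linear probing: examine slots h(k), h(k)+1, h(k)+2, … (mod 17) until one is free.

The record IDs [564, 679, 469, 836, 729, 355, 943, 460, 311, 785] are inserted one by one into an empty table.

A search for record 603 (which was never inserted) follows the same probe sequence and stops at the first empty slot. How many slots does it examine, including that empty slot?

564 hashes to 14; slot 14 is free => place at 14.
679 hashes to 8; slot 8 is free => place at 8.
469 hashes to 16; slot 16 is free => place at 16.
836 hashes to 14; 14 taken => place at 15.
729 hashes to 15; 15,16 taken => place at 0.
355 hashes to 15; 15,16,0 taken => place at 1.
943 hashes to 13; slot 13 is free => place at 13.
460 hashes to 11; slot 11 is free => place at 11.
311 hashes to 0; 0,1 taken => place at 2.
785 hashes to 14; 14,15,16,0,1,2 taken => place at 3.
Table: [729, 355, 311, 785, _, _, _, _, 679, _, _, 460, _, 943, 564, 836, 469]
Lookup 603: h=13, probe 13,14,15,16,0,1,2,3,4 → slot 4 empty, not found.

9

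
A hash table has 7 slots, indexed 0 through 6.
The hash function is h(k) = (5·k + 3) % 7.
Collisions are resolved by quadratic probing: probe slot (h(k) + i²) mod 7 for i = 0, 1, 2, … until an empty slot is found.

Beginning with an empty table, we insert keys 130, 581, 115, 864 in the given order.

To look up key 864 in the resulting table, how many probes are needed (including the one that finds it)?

130: h=2 => slot 2
581: h=3 => slot 3
115: h=4 => slot 4
864: h=4, probe 4,5 => slot 5
Table: [-, -, 130, 581, 115, 864, -]
Lookup 864: h=4, probe 4,5 → found at 5.

2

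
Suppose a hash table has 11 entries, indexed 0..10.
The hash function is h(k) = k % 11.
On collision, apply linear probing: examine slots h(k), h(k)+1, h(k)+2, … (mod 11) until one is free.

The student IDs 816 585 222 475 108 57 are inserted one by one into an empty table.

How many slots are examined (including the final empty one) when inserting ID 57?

5

Insert 816: h=2, slot 2 empty => index 2.
Insert 585: h=2, slot 2 occupied => index 3.
Insert 222: h=2, slots 2,3 occupied => index 4.
Insert 475: h=2, slots 2,3,4 occupied => index 5.
Insert 108: h=9, slot 9 empty => index 9.
Insert 57: h=2, slots 2,3,4,5 occupied => index 6.
Table: [-, -, 816, 585, 222, 475, 57, -, -, 108, -]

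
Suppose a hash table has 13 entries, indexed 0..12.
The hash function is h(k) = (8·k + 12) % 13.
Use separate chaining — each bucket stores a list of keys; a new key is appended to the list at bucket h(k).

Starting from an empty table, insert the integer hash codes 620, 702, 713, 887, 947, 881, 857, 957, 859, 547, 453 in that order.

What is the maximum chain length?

3

Insert 620: h=6, bucket 6 empty -> new chain.
Insert 702: h=12, bucket 12 empty -> new chain.
Insert 713: h=9, bucket 9 empty -> new chain.
Insert 887: h=10, bucket 10 empty -> new chain.
Insert 947: h=9, bucket 9 nonempty -> append to chain.
Insert 881: h=1, bucket 1 empty -> new chain.
Insert 857: h=4, bucket 4 empty -> new chain.
Insert 957: h=11, bucket 11 empty -> new chain.
Insert 859: h=7, bucket 7 empty -> new chain.
Insert 547: h=7, bucket 7 nonempty -> append to chain.
Insert 453: h=9, bucket 9 nonempty -> append to chain.
Final buckets:
0: -
1: 881
2: -
3: -
4: 857
5: -
6: 620
7: 859 -> 547
8: -
9: 713 -> 947 -> 453
10: 887
11: 957
12: 702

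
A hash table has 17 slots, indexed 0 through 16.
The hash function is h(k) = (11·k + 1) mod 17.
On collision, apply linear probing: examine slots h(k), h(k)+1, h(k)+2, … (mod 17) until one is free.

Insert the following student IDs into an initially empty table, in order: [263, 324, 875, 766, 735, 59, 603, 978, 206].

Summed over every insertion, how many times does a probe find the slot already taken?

Insert 263: h=4, slot 4 empty → index 4.
Insert 324: h=12, slot 12 empty → index 12.
Insert 875: h=4, slot 4 occupied → index 5.
Insert 766: h=12, slot 12 occupied → index 13.
Insert 735: h=11, slot 11 empty → index 11.
Insert 59: h=4, slots 4,5 occupied → index 6.
Insert 603: h=4, slots 4,5,6 occupied → index 7.
Insert 978: h=15, slot 15 empty → index 15.
Insert 206: h=6, slots 6,7 occupied → index 8.
Table: [—, —, —, —, 263, 875, 59, 603, 206, —, —, 735, 324, 766, —, 978, —]

9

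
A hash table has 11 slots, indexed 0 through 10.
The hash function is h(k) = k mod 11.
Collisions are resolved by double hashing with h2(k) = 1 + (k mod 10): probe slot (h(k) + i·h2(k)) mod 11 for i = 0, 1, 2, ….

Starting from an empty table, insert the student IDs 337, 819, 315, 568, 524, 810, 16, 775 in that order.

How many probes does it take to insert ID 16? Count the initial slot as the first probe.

337 hashes to 7; slot 7 is free -> place at 7.
819 hashes to 5; slot 5 is free -> place at 5.
315 hashes to 7, h2=6; 7 taken -> place at 2.
568 hashes to 7, h2=9; 7,5 taken -> place at 3.
524 hashes to 7, h2=5; 7 taken -> place at 1.
810 hashes to 7, h2=1; 7 taken -> place at 8.
16 hashes to 5, h2=7; 5,1,8 taken -> place at 4.
775 hashes to 5, h2=6; 5 taken -> place at 0.
Table: [775, 524, 315, 568, 16, 819, ., 337, 810, ., .]

4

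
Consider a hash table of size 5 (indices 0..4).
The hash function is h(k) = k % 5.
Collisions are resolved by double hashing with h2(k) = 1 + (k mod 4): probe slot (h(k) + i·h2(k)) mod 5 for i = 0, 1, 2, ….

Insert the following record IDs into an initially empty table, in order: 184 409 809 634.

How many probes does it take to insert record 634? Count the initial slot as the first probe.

2

184 hashes to 4; slot 4 is free => place at 4.
409 hashes to 4, h2=2; 4 taken => place at 1.
809 hashes to 4, h2=2; 4,1 taken => place at 3.
634 hashes to 4, h2=3; 4 taken => place at 2.
Table: [—, 409, 634, 809, 184]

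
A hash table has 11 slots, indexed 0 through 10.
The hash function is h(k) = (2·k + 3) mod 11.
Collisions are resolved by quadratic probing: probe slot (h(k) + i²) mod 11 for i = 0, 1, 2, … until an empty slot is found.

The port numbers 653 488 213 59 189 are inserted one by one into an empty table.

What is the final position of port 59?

9

Insert 653: h=0, slot 0 empty -> index 0.
Insert 488: h=0, slot 0 occupied -> index 1.
Insert 213: h=0, slots 0,1 occupied -> index 4.
Insert 59: h=0, slots 0,1,4 occupied -> index 9.
Insert 189: h=7, slot 7 empty -> index 7.
Table: [653, 488, ., ., 213, ., ., 189, ., 59, .]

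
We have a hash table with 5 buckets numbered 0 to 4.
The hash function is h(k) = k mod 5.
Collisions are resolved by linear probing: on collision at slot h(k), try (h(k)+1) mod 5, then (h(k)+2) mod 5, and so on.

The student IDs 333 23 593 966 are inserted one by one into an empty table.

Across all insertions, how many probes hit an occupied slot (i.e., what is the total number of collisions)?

333: h=3 -> slot 3
23: h=3, probe 3,4 -> slot 4
593: h=3, probe 3,4,0 -> slot 0
966: h=1 -> slot 1
Table: [593, 966, ∅, 333, 23]

3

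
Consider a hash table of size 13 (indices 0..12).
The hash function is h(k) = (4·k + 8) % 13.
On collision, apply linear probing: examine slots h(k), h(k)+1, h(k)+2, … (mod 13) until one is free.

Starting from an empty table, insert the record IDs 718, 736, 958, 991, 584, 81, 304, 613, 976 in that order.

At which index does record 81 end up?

9

718: h=7 → slot 7
736: h=1 → slot 1
958: h=5 → slot 5
991: h=7, probe 7,8 → slot 8
584: h=4 → slot 4
81: h=7, probe 7,8,9 → slot 9
304: h=2 → slot 2
613: h=3 → slot 3
976: h=12 → slot 12
Table: [∅, 736, 304, 613, 584, 958, ∅, 718, 991, 81, ∅, ∅, 976]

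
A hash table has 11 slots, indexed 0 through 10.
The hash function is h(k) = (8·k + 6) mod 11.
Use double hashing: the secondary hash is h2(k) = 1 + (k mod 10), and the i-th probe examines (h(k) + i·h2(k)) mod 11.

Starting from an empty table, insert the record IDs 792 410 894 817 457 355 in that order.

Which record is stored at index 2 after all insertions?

894

Insert 792: h=6, slot 6 empty => index 6.
Insert 410: h=8, slot 8 empty => index 8.
Insert 894: h=8, h2=5, slot 8 occupied => index 2.
Insert 817: h=8, h2=8, slot 8 occupied => index 5.
Insert 457: h=10, slot 10 empty => index 10.
Insert 355: h=8, h2=6, slot 8 occupied => index 3.
Table: [∅, ∅, 894, 355, ∅, 817, 792, ∅, 410, ∅, 457]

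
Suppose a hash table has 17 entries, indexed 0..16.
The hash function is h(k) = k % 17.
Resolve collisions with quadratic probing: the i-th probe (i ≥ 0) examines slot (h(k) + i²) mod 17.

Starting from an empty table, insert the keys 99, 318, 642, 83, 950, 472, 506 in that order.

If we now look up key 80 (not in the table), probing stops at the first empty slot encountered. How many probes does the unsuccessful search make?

4

99 hashes to 14; slot 14 is free => place at 14.
318 hashes to 12; slot 12 is free => place at 12.
642 hashes to 13; slot 13 is free => place at 13.
83 hashes to 15; slot 15 is free => place at 15.
950 hashes to 15; 15 taken => place at 16.
472 hashes to 13; 13,14 taken => place at 0.
506 hashes to 13; 13,14,0 taken => place at 5.
Table: [472, ∅, ∅, ∅, ∅, 506, ∅, ∅, ∅, ∅, ∅, ∅, 318, 642, 99, 83, 950]
Lookup 80: h=12, probe 12,13,16,4 → slot 4 empty, not found.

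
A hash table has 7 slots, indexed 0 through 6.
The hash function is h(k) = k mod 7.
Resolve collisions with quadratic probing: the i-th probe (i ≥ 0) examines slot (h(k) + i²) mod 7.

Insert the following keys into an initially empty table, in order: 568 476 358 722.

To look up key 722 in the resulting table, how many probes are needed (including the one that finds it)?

568: h=1 → slot 1
476: h=0 → slot 0
358: h=1, probe 1,2 → slot 2
722: h=1, probe 1,2,5 → slot 5
Table: [476, 568, 358, -, -, 722, -]
Lookup 722: h=1, probe 1,2,5 → found at 5.

3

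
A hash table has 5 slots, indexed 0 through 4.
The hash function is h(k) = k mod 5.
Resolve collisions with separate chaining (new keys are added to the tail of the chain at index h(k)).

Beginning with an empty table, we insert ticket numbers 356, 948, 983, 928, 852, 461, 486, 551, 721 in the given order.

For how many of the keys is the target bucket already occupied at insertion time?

356 -> bucket 1
948 -> bucket 3
983 -> bucket 3 (collision)
928 -> bucket 3 (collision)
852 -> bucket 2
461 -> bucket 1 (collision)
486 -> bucket 1 (collision)
551 -> bucket 1 (collision)
721 -> bucket 1 (collision)
Final buckets:
0: —
1: 356 -> 461 -> 486 -> 551 -> 721
2: 852
3: 948 -> 983 -> 928
4: —

6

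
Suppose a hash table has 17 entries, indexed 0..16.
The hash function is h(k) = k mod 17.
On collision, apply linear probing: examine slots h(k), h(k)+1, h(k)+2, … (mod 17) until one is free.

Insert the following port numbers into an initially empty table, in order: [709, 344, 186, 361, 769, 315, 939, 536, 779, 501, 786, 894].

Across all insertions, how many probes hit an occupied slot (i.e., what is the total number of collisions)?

17

Insert 709: h=12, slot 12 empty => index 12.
Insert 344: h=4, slot 4 empty => index 4.
Insert 186: h=16, slot 16 empty => index 16.
Insert 361: h=4, slot 4 occupied => index 5.
Insert 769: h=4, slots 4,5 occupied => index 6.
Insert 315: h=9, slot 9 empty => index 9.
Insert 939: h=4, slots 4,5,6 occupied => index 7.
Insert 536: h=9, slot 9 occupied => index 10.
Insert 779: h=14, slot 14 empty => index 14.
Insert 501: h=8, slot 8 empty => index 8.
Insert 786: h=4, slots 4,5,6,7,8,9,10 occupied => index 11.
Insert 894: h=10, slots 10,11,12 occupied => index 13.
Table: [-, -, -, -, 344, 361, 769, 939, 501, 315, 536, 786, 709, 894, 779, -, 186]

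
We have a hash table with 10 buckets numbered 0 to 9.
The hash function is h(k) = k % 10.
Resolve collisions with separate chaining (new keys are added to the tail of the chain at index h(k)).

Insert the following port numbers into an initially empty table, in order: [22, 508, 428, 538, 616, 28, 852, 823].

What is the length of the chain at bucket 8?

4

Insert 22: h=2, bucket 2 empty -> new chain.
Insert 508: h=8, bucket 8 empty -> new chain.
Insert 428: h=8, bucket 8 nonempty -> append to chain.
Insert 538: h=8, bucket 8 nonempty -> append to chain.
Insert 616: h=6, bucket 6 empty -> new chain.
Insert 28: h=8, bucket 8 nonempty -> append to chain.
Insert 852: h=2, bucket 2 nonempty -> append to chain.
Insert 823: h=3, bucket 3 empty -> new chain.
Final buckets:
0: _
1: _
2: 22 -> 852
3: 823
4: _
5: _
6: 616
7: _
8: 508 -> 428 -> 538 -> 28
9: _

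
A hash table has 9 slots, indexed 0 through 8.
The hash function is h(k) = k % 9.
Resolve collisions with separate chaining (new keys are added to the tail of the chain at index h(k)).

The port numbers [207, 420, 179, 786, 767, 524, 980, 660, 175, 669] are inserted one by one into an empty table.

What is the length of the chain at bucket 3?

3

207 -> bucket 0
420 -> bucket 6
179 -> bucket 8
786 -> bucket 3
767 -> bucket 2
524 -> bucket 2 (collision)
980 -> bucket 8 (collision)
660 -> bucket 3 (collision)
175 -> bucket 4
669 -> bucket 3 (collision)
Final buckets:
0: 207
1: .
2: 767 -> 524
3: 786 -> 660 -> 669
4: 175
5: .
6: 420
7: .
8: 179 -> 980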